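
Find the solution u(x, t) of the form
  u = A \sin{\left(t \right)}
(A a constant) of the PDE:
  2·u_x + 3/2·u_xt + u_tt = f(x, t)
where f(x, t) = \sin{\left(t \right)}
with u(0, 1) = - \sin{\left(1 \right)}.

Substitute the ansatz u = A \sin{\left(t \right)} into the left-hand side.
Derivatives of the ansatz:
  u_x = 0
  u_xt = 0
  u_tt = - A \sin{\left(t \right)}
Term by term:
  2·u_x = 0
  3/2·u_xt = 0
  u_tt = - A \sin{\left(t \right)}
So the left-hand side equals
  - A \sin{\left(t \right)}
This must equal f(x, t) = \sin{\left(t \right)} identically.
Matching coefficients of the independent functions:
  [\sin{\left(t \right)}]:  - A = 1
Solving: A = -1.
Check against the point condition:
  u(0, 1) = - \sin{\left(1 \right)}  ⟹  A \sin{\left(1 \right)} = - \sin{\left(1 \right)}  ✓
Hence u(x, t) = - \sin{\left(t \right)}.

Answer: u(x, t) = - \sin{\left(t \right)}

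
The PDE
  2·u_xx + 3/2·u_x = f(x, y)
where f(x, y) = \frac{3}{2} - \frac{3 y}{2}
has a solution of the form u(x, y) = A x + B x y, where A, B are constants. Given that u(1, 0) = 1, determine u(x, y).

Substitute the ansatz u = A x + B x y into the left-hand side.
Derivatives of the ansatz:
  u_xx = 0
  u_x = A + B y
Term by term:
  2·u_xx = 0
  3/2·u_x = \frac{3 A}{2} + \frac{3 B y}{2}
So the left-hand side equals
  \frac{3 A}{2} + \frac{3 B y}{2}
This must equal f(x, y) = \frac{3}{2} - \frac{3 y}{2} identically.
Matching coefficients of the independent functions:
  [constant term]:  \frac{3 A}{2} = \frac{3}{2}
  [y]:  \frac{3 B}{2} = - \frac{3}{2}
Solving: A = 1, B = -1.
Check against the point condition:
  u(1, 0) = 1  ⟹  A = 1  ✓
Hence u(x, y) = - x y + x.

Answer: u(x, y) = - x y + x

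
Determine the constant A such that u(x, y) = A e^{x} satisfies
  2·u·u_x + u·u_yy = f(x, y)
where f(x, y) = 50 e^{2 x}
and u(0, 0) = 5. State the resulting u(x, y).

Substitute the ansatz u = A e^{x} into the left-hand side.
Derivatives of the ansatz:
  u_x = A e^{x}
  u_yy = 0
Term by term:
  2·u·u_x = 2 A^{2} e^{2 x}
  u·u_yy = 0
So the left-hand side equals
  2 A^{2} e^{2 x}
This must equal f(x, y) = 50 e^{2 x} identically.
Matching coefficients of the independent functions:
  [e^{2 x}]:  2 A^{2} = 50
These equations allow (A) = (-5) or (5).
Impose the point condition(s):
  u(0, 0) = 5  ⟹  A = 5
Only A = 5 satisfies everything.
Hence u(x, y) = 5 e^{x}.

Answer: u(x, y) = 5 e^{x}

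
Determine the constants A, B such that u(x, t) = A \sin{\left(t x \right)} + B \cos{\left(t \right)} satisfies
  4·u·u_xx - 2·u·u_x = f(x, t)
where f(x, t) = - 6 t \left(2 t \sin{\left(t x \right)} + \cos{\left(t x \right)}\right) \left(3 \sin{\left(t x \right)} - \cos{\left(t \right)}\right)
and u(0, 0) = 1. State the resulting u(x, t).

Answer: u(x, t) = - 3 \sin{\left(t x \right)} + \cos{\left(t \right)}

Derivation:
Substitute the ansatz u = A \sin{\left(t x \right)} + B \cos{\left(t \right)} into the left-hand side.
Derivatives of the ansatz:
  u_xx = - A t^{2} \sin{\left(t x \right)}
  u_x = A t \cos{\left(t x \right)}
Term by term:
  4·u·u_xx = - 4 A^{2} t^{2} \sin^{2}{\left(t x \right)} - 4 A B t^{2} \sin{\left(t x \right)} \cos{\left(t \right)}
  -2·u·u_x = - 2 A^{2} t \sin{\left(t x \right)} \cos{\left(t x \right)} - 2 A B t \cos{\left(t \right)} \cos{\left(t x \right)}
So the left-hand side equals
  - 4 A^{2} t^{2} \sin^{2}{\left(t x \right)} - 2 A^{2} t \sin{\left(t x \right)} \cos{\left(t x \right)} - 4 A B t^{2} \sin{\left(t x \right)} \cos{\left(t \right)} - 2 A B t \cos{\left(t \right)} \cos{\left(t x \right)}
This must equal f(x, t) identically; expanded, f = - 36 t^{2} \sin^{2}{\left(t x \right)} + 12 t^{2} \sin{\left(t x \right)} \cos{\left(t \right)} - 18 t \sin{\left(t x \right)} \cos{\left(t x \right)} + 6 t \cos{\left(t \right)} \cos{\left(t x \right)}.
Matching coefficients of the independent functions:
  [t^{2} \sin^{2}{\left(t x \right)}]:  - 4 A^{2} = -36
  [t \sin{\left(t x \right)} \cos{\left(t x \right)}]:  - 2 A^{2} = -18
  [t \cos{\left(t \right)} \cos{\left(t x \right)}]:  - 2 A B = 6
  [t^{2} \sin{\left(t x \right)} \cos{\left(t \right)}]:  - 4 A B = 12
These equations allow (A, B) = (-3, 1) or (3, -1).
Impose the point condition(s):
  u(0, 0) = 1  ⟹  B = 1
Only A = -3, B = 1 satisfies everything.
Hence u(x, t) = - 3 \sin{\left(t x \right)} + \cos{\left(t \right)}.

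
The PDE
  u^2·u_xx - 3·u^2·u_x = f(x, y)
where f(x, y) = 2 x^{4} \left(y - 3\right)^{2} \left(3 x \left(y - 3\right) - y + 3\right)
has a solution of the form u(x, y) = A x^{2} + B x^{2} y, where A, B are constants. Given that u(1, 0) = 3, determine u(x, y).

Answer: u(x, y) = - x^{2} y + 3 x^{2}

Derivation:
Substitute the ansatz u = A x^{2} + B x^{2} y into the left-hand side.
Derivatives of the ansatz:
  u_xx = 2 A + 2 B y
  u_x = 2 A x + 2 B x y
Term by term:
  u^2·u_xx = 2 A^{3} x^{4} + 6 A^{2} B x^{4} y + 6 A B^{2} x^{4} y^{2} + 2 B^{3} x^{4} y^{3}
  -3·u^2·u_x = - 6 A^{3} x^{5} - 18 A^{2} B x^{5} y - 18 A B^{2} x^{5} y^{2} - 6 B^{3} x^{5} y^{3}
So the left-hand side equals
  - 6 A^{3} x^{5} + 2 A^{3} x^{4} - 18 A^{2} B x^{5} y + 6 A^{2} B x^{4} y - 18 A B^{2} x^{5} y^{2} + 6 A B^{2} x^{4} y^{2} - 6 B^{3} x^{5} y^{3} + 2 B^{3} x^{4} y^{3}
This must equal f(x, y) identically; expanded, f = 6 x^{5} y^{3} - 54 x^{5} y^{2} + 162 x^{5} y - 162 x^{5} - 2 x^{4} y^{3} + 18 x^{4} y^{2} - 54 x^{4} y + 54 x^{4}.
Matching coefficients of the independent functions:
  [x^{4}]:  2 A^{3} = 54
  [x^{5}]:  - 6 A^{3} = -162
  [x^{4} y]:  6 A^{2} B = -54
  [x^{4} y^{2}]:  6 A B^{2} = 18
  [x^{4} y^{3}]:  2 B^{3} = -2
  [x^{5} y]:  - 18 A^{2} B = 162
  [x^{5} y^{2}]:  - 18 A B^{2} = -54
  [x^{5} y^{3}]:  - 6 B^{3} = 6
Solving: A = 3, B = -1.
Check against the point condition:
  u(1, 0) = 3  ⟹  A = 3  ✓
Hence u(x, y) = - x^{2} y + 3 x^{2}.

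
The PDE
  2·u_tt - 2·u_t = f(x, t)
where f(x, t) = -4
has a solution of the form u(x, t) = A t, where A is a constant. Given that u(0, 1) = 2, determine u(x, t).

Substitute the ansatz u = A t into the left-hand side.
Derivatives of the ansatz:
  u_tt = 0
  u_t = A
Term by term:
  2·u_tt = 0
  -2·u_t = - 2 A
So the left-hand side equals
  - 2 A
This must equal f(x, t) = -4 identically.
Matching coefficients of the independent functions:
  [constant term]:  - 2 A = -4
Solving: A = 2.
Check against the point condition:
  u(0, 1) = 2  ⟹  A = 2  ✓
Hence u(x, t) = 2 t.

Answer: u(x, t) = 2 t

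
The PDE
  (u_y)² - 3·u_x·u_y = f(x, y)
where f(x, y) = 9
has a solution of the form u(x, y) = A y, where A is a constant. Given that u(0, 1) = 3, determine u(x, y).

Substitute the ansatz u = A y into the left-hand side.
Derivatives of the ansatz:
  u_y = A
  u_x = 0
Term by term:
  (u_y)² = A^{2}
  -3·u_x·u_y = 0
So the left-hand side equals
  A^{2}
This must equal f(x, y) = 9 identically.
Matching coefficients of the independent functions:
  [constant term]:  A^{2} = 9
These equations allow (A) = (-3) or (3).
Impose the point condition(s):
  u(0, 1) = 3  ⟹  A = 3
Only A = 3 satisfies everything.
Hence u(x, y) = 3 y.

Answer: u(x, y) = 3 y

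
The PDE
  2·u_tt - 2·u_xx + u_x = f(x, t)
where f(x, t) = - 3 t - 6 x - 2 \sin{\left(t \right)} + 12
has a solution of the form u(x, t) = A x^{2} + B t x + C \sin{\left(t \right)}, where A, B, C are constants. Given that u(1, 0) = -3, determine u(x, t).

Substitute the ansatz u = A x^{2} + B t x + C \sin{\left(t \right)} into the left-hand side.
Derivatives of the ansatz:
  u_tt = - C \sin{\left(t \right)}
  u_xx = 2 A
  u_x = 2 A x + B t
Term by term:
  2·u_tt = - 2 C \sin{\left(t \right)}
  -2·u_xx = - 4 A
  u_x = 2 A x + B t
So the left-hand side equals
  2 A x - 4 A + B t - 2 C \sin{\left(t \right)}
This must equal f(x, t) = - 3 t - 6 x - 2 \sin{\left(t \right)} + 12 identically.
Matching coefficients of the independent functions:
  [constant term]:  - 4 A = 12
  [t]:  B = -3
  [x]:  2 A = -6
  [\sin{\left(t \right)}]:  - 2 C = -2
Solving: A = -3, B = -3, C = 1.
Check against the point condition:
  u(1, 0) = -3  ⟹  A = -3  ✓
Hence u(x, t) = - 3 t x - 3 x^{2} + \sin{\left(t \right)}.

Answer: u(x, t) = - 3 t x - 3 x^{2} + \sin{\left(t \right)}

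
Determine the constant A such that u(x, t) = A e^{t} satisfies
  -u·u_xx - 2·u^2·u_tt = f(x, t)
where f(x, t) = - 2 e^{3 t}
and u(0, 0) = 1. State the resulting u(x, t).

Substitute the ansatz u = A e^{t} into the left-hand side.
Derivatives of the ansatz:
  u_xx = 0
  u_tt = A e^{t}
Term by term:
  -u·u_xx = 0
  -2·u^2·u_tt = - 2 A^{3} e^{3 t}
So the left-hand side equals
  - 2 A^{3} e^{3 t}
This must equal f(x, t) = - 2 e^{3 t} identically.
Matching coefficients of the independent functions:
  [e^{3 t}]:  - 2 A^{3} = -2
Solving: A = 1.
Check against the point condition:
  u(0, 0) = 1  ⟹  A = 1  ✓
Hence u(x, t) = e^{t}.

Answer: u(x, t) = e^{t}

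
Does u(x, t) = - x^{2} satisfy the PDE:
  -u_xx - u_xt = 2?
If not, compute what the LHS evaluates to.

Answer: Yes

Derivation:
Evaluate each term of the left-hand side for u = - x^{2}.
Derivatives:
  u_xx = -2
  u_xt = 0
Terms:
  -u_xx = 2
  -u_xt = 0
Sum: LHS = 2
This is exactly the given right-hand side, so u is a solution.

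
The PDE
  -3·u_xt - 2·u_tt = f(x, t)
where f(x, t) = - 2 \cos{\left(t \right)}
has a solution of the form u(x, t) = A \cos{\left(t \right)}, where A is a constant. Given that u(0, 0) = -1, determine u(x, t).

Substitute the ansatz u = A \cos{\left(t \right)} into the left-hand side.
Derivatives of the ansatz:
  u_xt = 0
  u_tt = - A \cos{\left(t \right)}
Term by term:
  -3·u_xt = 0
  -2·u_tt = 2 A \cos{\left(t \right)}
So the left-hand side equals
  2 A \cos{\left(t \right)}
This must equal f(x, t) = - 2 \cos{\left(t \right)} identically.
Matching coefficients of the independent functions:
  [\cos{\left(t \right)}]:  2 A = -2
Solving: A = -1.
Check against the point condition:
  u(0, 0) = -1  ⟹  A = -1  ✓
Hence u(x, t) = - \cos{\left(t \right)}.

Answer: u(x, t) = - \cos{\left(t \right)}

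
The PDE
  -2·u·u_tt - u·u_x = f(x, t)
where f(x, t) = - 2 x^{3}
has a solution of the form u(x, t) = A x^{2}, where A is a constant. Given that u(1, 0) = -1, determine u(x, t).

Substitute the ansatz u = A x^{2} into the left-hand side.
Derivatives of the ansatz:
  u_tt = 0
  u_x = 2 A x
Term by term:
  -2·u·u_tt = 0
  -u·u_x = - 2 A^{2} x^{3}
So the left-hand side equals
  - 2 A^{2} x^{3}
This must equal f(x, t) = - 2 x^{3} identically.
Matching coefficients of the independent functions:
  [x^{3}]:  - 2 A^{2} = -2
These equations allow (A) = (-1) or (1).
Impose the point condition(s):
  u(1, 0) = -1  ⟹  A = -1
Only A = -1 satisfies everything.
Hence u(x, t) = - x^{2}.

Answer: u(x, t) = - x^{2}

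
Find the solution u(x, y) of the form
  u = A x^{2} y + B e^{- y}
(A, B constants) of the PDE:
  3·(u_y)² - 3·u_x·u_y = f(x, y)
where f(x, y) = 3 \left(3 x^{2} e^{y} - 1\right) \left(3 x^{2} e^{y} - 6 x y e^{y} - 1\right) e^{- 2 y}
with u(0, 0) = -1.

Substitute the ansatz u = A x^{2} y + B e^{- y} into the left-hand side.
Derivatives of the ansatz:
  u_y = A x^{2} - B e^{- y}
  u_x = 2 A x y
Term by term:
  3·(u_y)² = 3 A^{2} x^{4} - 6 A B x^{2} e^{- y} + 3 B^{2} e^{- 2 y}
  -3·u_x·u_y = - 6 A^{2} x^{3} y + 6 A B x y e^{- y}
So the left-hand side equals
  3 A^{2} x^{4} - 6 A^{2} x^{3} y - 6 A B x^{2} e^{- y} + 6 A B x y e^{- y} + 3 B^{2} e^{- 2 y}
This must equal f(x, y) identically; expanded, f = 27 x^{4} - 54 x^{3} y - 18 x^{2} e^{- y} + 18 x y e^{- y} + 3 e^{- 2 y}.
Matching coefficients of the independent functions:
  [x^{4}]:  3 A^{2} = 27
  [x^{2} e^{- y}]:  - 6 A B = -18
  [x^{3} y]:  - 6 A^{2} = -54
  [x y e^{- y}]:  6 A B = 18
  [e^{- 2 y}]:  3 B^{2} = 3
These equations allow (A, B) = (-3, -1) or (3, 1).
Impose the point condition(s):
  u(0, 0) = -1  ⟹  B = -1
Only A = -3, B = -1 satisfies everything.
Hence u(x, y) = - 3 x^{2} y - e^{- y}.

Answer: u(x, y) = - 3 x^{2} y - e^{- y}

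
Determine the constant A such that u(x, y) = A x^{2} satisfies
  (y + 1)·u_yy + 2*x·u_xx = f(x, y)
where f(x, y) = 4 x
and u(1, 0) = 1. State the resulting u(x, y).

Answer: u(x, y) = x^{2}

Derivation:
Substitute the ansatz u = A x^{2} into the left-hand side.
Derivatives of the ansatz:
  u_yy = 0
  u_xx = 2 A
Term by term:
  (y + 1)·u_yy = 0
  2*x·u_xx = 4 A x
So the left-hand side equals
  4 A x
This must equal f(x, y) = 4 x identically.
Matching coefficients of the independent functions:
  [x]:  4 A = 4
Solving: A = 1.
Check against the point condition:
  u(1, 0) = 1  ⟹  A = 1  ✓
Hence u(x, y) = x^{2}.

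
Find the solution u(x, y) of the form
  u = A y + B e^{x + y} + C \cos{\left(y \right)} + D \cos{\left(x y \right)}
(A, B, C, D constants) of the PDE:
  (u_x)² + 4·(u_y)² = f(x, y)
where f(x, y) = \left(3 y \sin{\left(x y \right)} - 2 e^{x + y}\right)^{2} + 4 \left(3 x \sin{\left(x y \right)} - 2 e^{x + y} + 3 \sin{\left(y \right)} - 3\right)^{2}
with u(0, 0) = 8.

Answer: u(x, y) = 3 y + 2 e^{x + y} + 3 \cos{\left(y \right)} + 3 \cos{\left(x y \right)}

Derivation:
Substitute the ansatz u = A y + B e^{x + y} + C \cos{\left(y \right)} + D \cos{\left(x y \right)} into the left-hand side.
Derivatives of the ansatz:
  u_x = B e^{x} e^{y} - D y \sin{\left(x y \right)}
  u_y = A + B e^{x} e^{y} - C \sin{\left(y \right)} - D x \sin{\left(x y \right)}
Term by term:
  (u_x)² = B^{2} e^{2 x} e^{2 y} - 2 B D y e^{x} e^{y} \sin{\left(x y \right)} + D^{2} y^{2} \sin^{2}{\left(x y \right)}
  4·(u_y)² = 4 A^{2} + 8 A B e^{x} e^{y} - 8 A C \sin{\left(y \right)} - 8 A D x \sin{\left(x y \right)} + 4 B^{2} e^{2 x} e^{2 y} - 8 B C e^{x} e^{y} \sin{\left(y \right)} - 8 B D x e^{x} e^{y} \sin{\left(x y \right)} + 4 C^{2} \sin^{2}{\left(y \right)} + 8 C D x \sin{\left(y \right)} \sin{\left(x y \right)} + 4 D^{2} x^{2} \sin^{2}{\left(x y \right)}
So the left-hand side equals
  4 A^{2} + 8 A B e^{x} e^{y} - 8 A C \sin{\left(y \right)} - 8 A D x \sin{\left(x y \right)} + 5 B^{2} e^{2 x} e^{2 y} - 8 B C e^{x} e^{y} \sin{\left(y \right)} - 8 B D x e^{x} e^{y} \sin{\left(x y \right)} - 2 B D y e^{x} e^{y} \sin{\left(x y \right)} + 4 C^{2} \sin^{2}{\left(y \right)} + 8 C D x \sin{\left(y \right)} \sin{\left(x y \right)} + 4 D^{2} x^{2} \sin^{2}{\left(x y \right)} + D^{2} y^{2} \sin^{2}{\left(x y \right)}
This must equal f(x, y) identically; expanded, f = 36 x^{2} \sin^{2}{\left(x y \right)} - 48 x e^{x} e^{y} \sin{\left(x y \right)} + 72 x \sin{\left(y \right)} \sin{\left(x y \right)} - 72 x \sin{\left(x y \right)} + 9 y^{2} \sin^{2}{\left(x y \right)} - 12 y e^{x} e^{y} \sin{\left(x y \right)} + 20 e^{2 x} e^{2 y} - 48 e^{x} e^{y} \sin{\left(y \right)} + 48 e^{x} e^{y} + 36 \sin^{2}{\left(y \right)} - 72 \sin{\left(y \right)} + 36.
Matching coefficients of the independent functions:
  [constant term]:  4 A^{2} = 36
  [x \sin{\left(x y \right)}]:  - 8 A D = -72
  [x^{2} \sin^{2}{\left(x y \right)}]:  4 D^{2} = 36
  [y^{2} \sin^{2}{\left(x y \right)}]:  D^{2} = 9
  [e^{x} e^{y}]:  8 A B = 48
  [e^{2 x} e^{2 y}]:  5 B^{2} = 20
  [x \sin{\left(y \right)} \sin{\left(x y \right)}]:  8 C D = 72
  [e^{x} e^{y} \sin{\left(y \right)}]:  - 8 B C = -48
  [x e^{x} e^{y} \sin{\left(x y \right)}]:  - 8 B D = -48
  [y e^{x} e^{y} \sin{\left(x y \right)}]:  - 2 B D = -12
  [\sin{\left(y \right)}]:  - 8 A C = -72
  [\sin^{2}{\left(y \right)}]:  4 C^{2} = 36
These equations allow (A, B, C, D) = (-3, -2, -3, -3) or (3, 2, 3, 3).
Impose the point condition(s):
  u(0, 0) = 8  ⟹  B + C + D = 8
Only A = 3, B = 2, C = 3, D = 3 satisfies everything.
Hence u(x, y) = 3 y + 2 e^{x + y} + 3 \cos{\left(y \right)} + 3 \cos{\left(x y \right)}.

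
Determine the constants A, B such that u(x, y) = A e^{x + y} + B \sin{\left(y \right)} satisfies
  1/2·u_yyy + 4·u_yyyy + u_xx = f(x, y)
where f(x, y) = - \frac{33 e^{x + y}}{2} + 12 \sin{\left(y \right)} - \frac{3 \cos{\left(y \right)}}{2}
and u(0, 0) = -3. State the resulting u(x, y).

Substitute the ansatz u = A e^{x + y} + B \sin{\left(y \right)} into the left-hand side.
Derivatives of the ansatz:
  u_yyy = A e^{x} e^{y} - B \cos{\left(y \right)}
  u_yyyy = A e^{x} e^{y} + B \sin{\left(y \right)}
  u_xx = A e^{x} e^{y}
Term by term:
  1/2·u_yyy = \frac{A e^{x} e^{y}}{2} - \frac{B \cos{\left(y \right)}}{2}
  4·u_yyyy = 4 A e^{x} e^{y} + 4 B \sin{\left(y \right)}
  u_xx = A e^{x} e^{y}
So the left-hand side equals
  \frac{11 A e^{x} e^{y}}{2} + 4 B \sin{\left(y \right)} - \frac{B \cos{\left(y \right)}}{2}
This must equal f(x, y) identically; expanded, f = - \frac{33 e^{x} e^{y}}{2} + 12 \sin{\left(y \right)} - \frac{3 \cos{\left(y \right)}}{2}.
Matching coefficients of the independent functions:
  [e^{x} e^{y}]:  \frac{11 A}{2} = - \frac{33}{2}
  [\sin{\left(y \right)}]:  4 B = 12
  [\cos{\left(y \right)}]:  - \frac{B}{2} = - \frac{3}{2}
Solving: A = -3, B = 3.
Check against the point condition:
  u(0, 0) = -3  ⟹  A = -3  ✓
Hence u(x, y) = - 3 e^{x + y} + 3 \sin{\left(y \right)}.

Answer: u(x, y) = - 3 e^{x + y} + 3 \sin{\left(y \right)}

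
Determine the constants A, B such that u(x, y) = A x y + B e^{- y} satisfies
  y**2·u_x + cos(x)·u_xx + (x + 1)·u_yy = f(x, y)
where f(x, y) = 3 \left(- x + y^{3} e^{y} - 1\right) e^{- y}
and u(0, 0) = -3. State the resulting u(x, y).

Answer: u(x, y) = 3 x y - 3 e^{- y}

Derivation:
Substitute the ansatz u = A x y + B e^{- y} into the left-hand side.
Derivatives of the ansatz:
  u_x = A y
  u_xx = 0
  u_yy = B e^{- y}
Term by term:
  y**2·u_x = A y^{3}
  cos(x)·u_xx = 0
  (x + 1)·u_yy = B x e^{- y} + B e^{- y}
So the left-hand side equals
  A y^{3} + B x e^{- y} + B e^{- y}
This must equal f(x, y) identically; expanded, f = - 3 x e^{- y} + 3 y^{3} - 3 e^{- y}.
Matching coefficients of the independent functions:
  [y^{3}]:  A = 3
  [x e^{- y}, e^{- y}]:  B = -3
Solving: A = 3, B = -3.
Check against the point condition:
  u(0, 0) = -3  ⟹  B = -3  ✓
Hence u(x, y) = 3 x y - 3 e^{- y}.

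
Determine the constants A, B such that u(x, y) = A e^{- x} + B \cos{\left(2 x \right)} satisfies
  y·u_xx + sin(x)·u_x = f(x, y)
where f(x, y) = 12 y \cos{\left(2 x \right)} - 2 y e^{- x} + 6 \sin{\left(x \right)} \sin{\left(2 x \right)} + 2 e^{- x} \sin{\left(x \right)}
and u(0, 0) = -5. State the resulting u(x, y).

Substitute the ansatz u = A e^{- x} + B \cos{\left(2 x \right)} into the left-hand side.
Derivatives of the ansatz:
  u_xx = A e^{- x} - 4 B \cos{\left(2 x \right)}
  u_x = - A e^{- x} - 2 B \sin{\left(2 x \right)}
Term by term:
  y·u_xx = A y e^{- x} - 4 B y \cos{\left(2 x \right)}
  sin(x)·u_x = - A e^{- x} \sin{\left(x \right)} - 2 B \sin{\left(x \right)} \sin{\left(2 x \right)}
So the left-hand side equals
  A y e^{- x} - A e^{- x} \sin{\left(x \right)} - 4 B y \cos{\left(2 x \right)} - 2 B \sin{\left(x \right)} \sin{\left(2 x \right)}
This must equal f(x, y) = 12 y \cos{\left(2 x \right)} - 2 y e^{- x} + 6 \sin{\left(x \right)} \sin{\left(2 x \right)} + 2 e^{- x} \sin{\left(x \right)} identically.
Matching coefficients of the independent functions:
  [y e^{- x}]:  A = -2
  [y \cos{\left(2 x \right)}]:  - 4 B = 12
  [e^{- x} \sin{\left(x \right)}]:  - A = 2
  [\sin{\left(x \right)} \sin{\left(2 x \right)}]:  - 2 B = 6
Solving: A = -2, B = -3.
Check against the point condition:
  u(0, 0) = -5  ⟹  A + B = -5  ✓
Hence u(x, y) = - 3 \cos{\left(2 x \right)} - 2 e^{- x}.

Answer: u(x, y) = - 3 \cos{\left(2 x \right)} - 2 e^{- x}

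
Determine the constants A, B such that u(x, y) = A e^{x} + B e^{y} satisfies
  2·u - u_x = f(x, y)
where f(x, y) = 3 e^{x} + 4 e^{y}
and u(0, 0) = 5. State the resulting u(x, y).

Answer: u(x, y) = 3 e^{x} + 2 e^{y}

Derivation:
Substitute the ansatz u = A e^{x} + B e^{y} into the left-hand side.
Derivatives of the ansatz:
  u_x = A e^{x}
Term by term:
  2·u = 2 A e^{x} + 2 B e^{y}
  -u_x = - A e^{x}
So the left-hand side equals
  A e^{x} + 2 B e^{y}
This must equal f(x, y) = 3 e^{x} + 4 e^{y} identically.
Matching coefficients of the independent functions:
  [e^{x}]:  A = 3
  [e^{y}]:  2 B = 4
Solving: A = 3, B = 2.
Check against the point condition:
  u(0, 0) = 5  ⟹  A + B = 5  ✓
Hence u(x, y) = 3 e^{x} + 2 e^{y}.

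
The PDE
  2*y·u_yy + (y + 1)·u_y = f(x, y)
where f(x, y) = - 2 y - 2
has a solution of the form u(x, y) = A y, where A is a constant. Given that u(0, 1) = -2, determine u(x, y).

Answer: u(x, y) = - 2 y

Derivation:
Substitute the ansatz u = A y into the left-hand side.
Derivatives of the ansatz:
  u_yy = 0
  u_y = A
Term by term:
  2*y·u_yy = 0
  (y + 1)·u_y = A y + A
So the left-hand side equals
  A y + A
This must equal f(x, y) = - 2 y - 2 identically.
Matching coefficients of the independent functions:
  [constant term, y]:  A = -2
Solving: A = -2.
Check against the point condition:
  u(0, 1) = -2  ⟹  A = -2  ✓
Hence u(x, y) = - 2 y.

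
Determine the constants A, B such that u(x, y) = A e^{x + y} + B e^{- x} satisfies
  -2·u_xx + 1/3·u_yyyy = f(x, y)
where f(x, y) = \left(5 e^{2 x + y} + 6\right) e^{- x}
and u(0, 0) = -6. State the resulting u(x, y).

Substitute the ansatz u = A e^{x + y} + B e^{- x} into the left-hand side.
Derivatives of the ansatz:
  u_xx = A e^{x} e^{y} + B e^{- x}
  u_yyyy = A e^{x} e^{y}
Term by term:
  -2·u_xx = - 2 A e^{x} e^{y} - 2 B e^{- x}
  1/3·u_yyyy = \frac{A e^{x} e^{y}}{3}
So the left-hand side equals
  - \frac{5 A e^{x} e^{y}}{3} - 2 B e^{- x}
This must equal f(x, y) identically; expanded, f = 5 e^{x} e^{y} + 6 e^{- x}.
Matching coefficients of the independent functions:
  [e^{x} e^{y}]:  - \frac{5 A}{3} = 5
  [e^{- x}]:  - 2 B = 6
Solving: A = -3, B = -3.
Check against the point condition:
  u(0, 0) = -6  ⟹  A + B = -6  ✓
Hence u(x, y) = - 3 e^{x + y} - 3 e^{- x}.

Answer: u(x, y) = - 3 e^{x + y} - 3 e^{- x}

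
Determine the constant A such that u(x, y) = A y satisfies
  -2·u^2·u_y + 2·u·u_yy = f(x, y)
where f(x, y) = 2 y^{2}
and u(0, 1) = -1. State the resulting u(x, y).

Substitute the ansatz u = A y into the left-hand side.
Derivatives of the ansatz:
  u_y = A
  u_yy = 0
Term by term:
  -2·u^2·u_y = - 2 A^{3} y^{2}
  2·u·u_yy = 0
So the left-hand side equals
  - 2 A^{3} y^{2}
This must equal f(x, y) = 2 y^{2} identically.
Matching coefficients of the independent functions:
  [y^{2}]:  - 2 A^{3} = 2
Solving: A = -1.
Check against the point condition:
  u(0, 1) = -1  ⟹  A = -1  ✓
Hence u(x, y) = - y.

Answer: u(x, y) = - y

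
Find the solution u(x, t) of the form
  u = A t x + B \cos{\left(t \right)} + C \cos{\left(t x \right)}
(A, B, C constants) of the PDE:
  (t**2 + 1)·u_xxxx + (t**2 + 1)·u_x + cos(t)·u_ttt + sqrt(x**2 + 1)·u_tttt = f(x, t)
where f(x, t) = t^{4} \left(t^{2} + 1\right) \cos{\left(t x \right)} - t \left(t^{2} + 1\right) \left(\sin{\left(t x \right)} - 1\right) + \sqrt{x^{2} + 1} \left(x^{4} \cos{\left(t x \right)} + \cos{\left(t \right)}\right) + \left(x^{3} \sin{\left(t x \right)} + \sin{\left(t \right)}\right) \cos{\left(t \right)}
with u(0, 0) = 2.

Substitute the ansatz u = A t x + B \cos{\left(t \right)} + C \cos{\left(t x \right)} into the left-hand side.
Derivatives of the ansatz:
  u_xxxx = C t^{4} \cos{\left(t x \right)}
  u_x = A t - C t \sin{\left(t x \right)}
  u_ttt = B \sin{\left(t \right)} + C x^{3} \sin{\left(t x \right)}
  u_tttt = B \cos{\left(t \right)} + C x^{4} \cos{\left(t x \right)}
Term by term:
  (t**2 + 1)·u_xxxx = C t^{6} \cos{\left(t x \right)} + C t^{4} \cos{\left(t x \right)}
  (t**2 + 1)·u_x = A t^{3} + A t - C t^{3} \sin{\left(t x \right)} - C t \sin{\left(t x \right)}
  cos(t)·u_ttt = B \sin{\left(t \right)} \cos{\left(t \right)} + C x^{3} \sin{\left(t x \right)} \cos{\left(t \right)}
  sqrt(x**2 + 1)·u_tttt = B \sqrt{x^{2} + 1} \cos{\left(t \right)} + C x^{4} \sqrt{x^{2} + 1} \cos{\left(t x \right)}
So the left-hand side equals
  A t^{3} + A t + B \sqrt{x^{2} + 1} \cos{\left(t \right)} + B \sin{\left(t \right)} \cos{\left(t \right)} + C t^{6} \cos{\left(t x \right)} + C t^{4} \cos{\left(t x \right)} - C t^{3} \sin{\left(t x \right)} - C t \sin{\left(t x \right)} + C x^{4} \sqrt{x^{2} + 1} \cos{\left(t x \right)} + C x^{3} \sin{\left(t x \right)} \cos{\left(t \right)}
This must equal f(x, t) identically; expanded, f = t^{6} \cos{\left(t x \right)} + t^{4} \cos{\left(t x \right)} - t^{3} \sin{\left(t x \right)} + t^{3} - t \sin{\left(t x \right)} + t + x^{4} \sqrt{x^{2} + 1} \cos{\left(t x \right)} + x^{3} \sin{\left(t x \right)} \cos{\left(t \right)} + \sqrt{x^{2} + 1} \cos{\left(t \right)} + \sin{\left(t \right)} \cos{\left(t \right)}.
Matching coefficients of the independent functions:
  [t, t^{3}]:  A = 1
  [t \sin{\left(t x \right)}, t^{3} \sin{\left(t x \right)}]:  - C = -1
  [t^{4} \cos{\left(t x \right)}, t^{6} \cos{\left(t x \right)}, x^{3} \sin{\left(t x \right)} \cos{\left(t \right)}, x^{4} \sqrt{x^{2} + 1} \cos{\left(t x \right)}]:  C = 1
  [\sqrt{x^{2} + 1} \cos{\left(t \right)}, \sin{\left(t \right)} \cos{\left(t \right)}]:  B = 1
Solving: A = 1, B = 1, C = 1.
Check against the point condition:
  u(0, 0) = 2  ⟹  B + C = 2  ✓
Hence u(x, t) = t x + \cos{\left(t \right)} + \cos{\left(t x \right)}.

Answer: u(x, t) = t x + \cos{\left(t \right)} + \cos{\left(t x \right)}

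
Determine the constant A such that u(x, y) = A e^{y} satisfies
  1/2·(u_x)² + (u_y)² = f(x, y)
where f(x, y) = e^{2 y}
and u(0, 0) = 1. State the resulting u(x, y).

Substitute the ansatz u = A e^{y} into the left-hand side.
Derivatives of the ansatz:
  u_x = 0
  u_y = A e^{y}
Term by term:
  1/2·(u_x)² = 0
  (u_y)² = A^{2} e^{2 y}
So the left-hand side equals
  A^{2} e^{2 y}
This must equal f(x, y) = e^{2 y} identically.
Matching coefficients of the independent functions:
  [e^{2 y}]:  A^{2} = 1
These equations allow (A) = (-1) or (1).
Impose the point condition(s):
  u(0, 0) = 1  ⟹  A = 1
Only A = 1 satisfies everything.
Hence u(x, y) = e^{y}.

Answer: u(x, y) = e^{y}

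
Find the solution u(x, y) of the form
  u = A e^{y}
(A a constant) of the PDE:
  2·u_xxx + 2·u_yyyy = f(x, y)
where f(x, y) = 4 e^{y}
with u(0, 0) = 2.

Answer: u(x, y) = 2 e^{y}

Derivation:
Substitute the ansatz u = A e^{y} into the left-hand side.
Derivatives of the ansatz:
  u_xxx = 0
  u_yyyy = A e^{y}
Term by term:
  2·u_xxx = 0
  2·u_yyyy = 2 A e^{y}
So the left-hand side equals
  2 A e^{y}
This must equal f(x, y) = 4 e^{y} identically.
Matching coefficients of the independent functions:
  [e^{y}]:  2 A = 4
Solving: A = 2.
Check against the point condition:
  u(0, 0) = 2  ⟹  A = 2  ✓
Hence u(x, y) = 2 e^{y}.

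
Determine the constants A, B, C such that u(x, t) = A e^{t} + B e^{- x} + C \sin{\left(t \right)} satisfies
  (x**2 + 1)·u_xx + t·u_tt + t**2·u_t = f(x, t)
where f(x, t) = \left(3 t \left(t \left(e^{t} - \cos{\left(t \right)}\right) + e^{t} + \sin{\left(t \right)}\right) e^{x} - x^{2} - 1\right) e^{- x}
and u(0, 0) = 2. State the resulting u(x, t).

Substitute the ansatz u = A e^{t} + B e^{- x} + C \sin{\left(t \right)} into the left-hand side.
Derivatives of the ansatz:
  u_xx = B e^{- x}
  u_tt = A e^{t} - C \sin{\left(t \right)}
  u_t = A e^{t} + C \cos{\left(t \right)}
Term by term:
  (x**2 + 1)·u_xx = B x^{2} e^{- x} + B e^{- x}
  t·u_tt = A t e^{t} - C t \sin{\left(t \right)}
  t**2·u_t = A t^{2} e^{t} + C t^{2} \cos{\left(t \right)}
So the left-hand side equals
  A t^{2} e^{t} + A t e^{t} + B x^{2} e^{- x} + B e^{- x} + C t^{2} \cos{\left(t \right)} - C t \sin{\left(t \right)}
This must equal f(x, t) identically; expanded, f = 3 t^{2} e^{t} - 3 t^{2} \cos{\left(t \right)} + 3 t e^{t} + 3 t \sin{\left(t \right)} - x^{2} e^{- x} - e^{- x}.
Matching coefficients of the independent functions:
  [t e^{t}, t^{2} e^{t}]:  A = 3
  [t \sin{\left(t \right)}]:  - C = 3
  [t^{2} \cos{\left(t \right)}]:  C = -3
  [x^{2} e^{- x}, e^{- x}]:  B = -1
Solving: A = 3, B = -1, C = -3.
Check against the point condition:
  u(0, 0) = 2  ⟹  A + B = 2  ✓
Hence u(x, t) = 3 e^{t} - 3 \sin{\left(t \right)} - e^{- x}.

Answer: u(x, t) = 3 e^{t} - 3 \sin{\left(t \right)} - e^{- x}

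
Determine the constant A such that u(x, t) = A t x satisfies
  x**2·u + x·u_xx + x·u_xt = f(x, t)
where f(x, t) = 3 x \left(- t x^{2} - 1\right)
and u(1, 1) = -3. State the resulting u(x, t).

Answer: u(x, t) = - 3 t x

Derivation:
Substitute the ansatz u = A t x into the left-hand side.
Derivatives of the ansatz:
  u_xx = 0
  u_xt = A
Term by term:
  x**2·u = A t x^{3}
  x·u_xx = 0
  x·u_xt = A x
So the left-hand side equals
  A t x^{3} + A x
This must equal f(x, t) identically; expanded, f = - 3 t x^{3} - 3 x.
Matching coefficients of the independent functions:
  [x, t x^{3}]:  A = -3
Solving: A = -3.
Check against the point condition:
  u(1, 1) = -3  ⟹  A = -3  ✓
Hence u(x, t) = - 3 t x.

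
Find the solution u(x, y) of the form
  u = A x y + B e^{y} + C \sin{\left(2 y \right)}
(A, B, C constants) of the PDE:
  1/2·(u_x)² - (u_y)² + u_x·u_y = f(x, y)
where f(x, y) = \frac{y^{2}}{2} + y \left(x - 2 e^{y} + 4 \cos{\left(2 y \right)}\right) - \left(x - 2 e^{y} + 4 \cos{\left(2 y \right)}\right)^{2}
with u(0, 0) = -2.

Substitute the ansatz u = A x y + B e^{y} + C \sin{\left(2 y \right)} into the left-hand side.
Derivatives of the ansatz:
  u_x = A y
  u_y = A x + B e^{y} + 2 C \cos{\left(2 y \right)}
Term by term:
  1/2·(u_x)² = \frac{A^{2} y^{2}}{2}
  -(u_y)² = - A^{2} x^{2} - 2 A B x e^{y} - 4 A C x \cos{\left(2 y \right)} - B^{2} e^{2 y} - 4 B C e^{y} \cos{\left(2 y \right)} - 4 C^{2} \cos^{2}{\left(2 y \right)}
  u_x·u_y = A^{2} x y + A B y e^{y} + 2 A C y \cos{\left(2 y \right)}
So the left-hand side equals
  - A^{2} x^{2} + A^{2} x y + \frac{A^{2} y^{2}}{2} - 2 A B x e^{y} + A B y e^{y} - 4 A C x \cos{\left(2 y \right)} + 2 A C y \cos{\left(2 y \right)} - B^{2} e^{2 y} - 4 B C e^{y} \cos{\left(2 y \right)} - 4 C^{2} \cos^{2}{\left(2 y \right)}
This must equal f(x, y) identically; expanded, f = - x^{2} + x y + 4 x e^{y} - 8 x \cos{\left(2 y \right)} + \frac{y^{2}}{2} - 2 y e^{y} + 4 y \cos{\left(2 y \right)} - 4 e^{2 y} + 16 e^{y} \cos{\left(2 y \right)} - 16 \cos^{2}{\left(2 y \right)}.
Matching coefficients of the independent functions:
  [x^{2}]:  - A^{2} = -1
  [y^{2}]:  \frac{A^{2}}{2} = \frac{1}{2}
  [x y]:  A^{2} = 1
  [x e^{y}]:  - 2 A B = 4
  [x \cos{\left(2 y \right)}]:  - 4 A C = -8
  [y e^{y}]:  A B = -2
  [y \cos{\left(2 y \right)}]:  2 A C = 4
  [e^{y} \cos{\left(2 y \right)}]:  - 4 B C = 16
  [e^{2 y}]:  - B^{2} = -4
  [\cos^{2}{\left(2 y \right)}]:  - 4 C^{2} = -16
These equations allow (A, B, C) = (-1, 2, -2) or (1, -2, 2).
Impose the point condition(s):
  u(0, 0) = -2  ⟹  B = -2
Only A = 1, B = -2, C = 2 satisfies everything.
Hence u(x, y) = x y - 2 e^{y} + 2 \sin{\left(2 y \right)}.

Answer: u(x, y) = x y - 2 e^{y} + 2 \sin{\left(2 y \right)}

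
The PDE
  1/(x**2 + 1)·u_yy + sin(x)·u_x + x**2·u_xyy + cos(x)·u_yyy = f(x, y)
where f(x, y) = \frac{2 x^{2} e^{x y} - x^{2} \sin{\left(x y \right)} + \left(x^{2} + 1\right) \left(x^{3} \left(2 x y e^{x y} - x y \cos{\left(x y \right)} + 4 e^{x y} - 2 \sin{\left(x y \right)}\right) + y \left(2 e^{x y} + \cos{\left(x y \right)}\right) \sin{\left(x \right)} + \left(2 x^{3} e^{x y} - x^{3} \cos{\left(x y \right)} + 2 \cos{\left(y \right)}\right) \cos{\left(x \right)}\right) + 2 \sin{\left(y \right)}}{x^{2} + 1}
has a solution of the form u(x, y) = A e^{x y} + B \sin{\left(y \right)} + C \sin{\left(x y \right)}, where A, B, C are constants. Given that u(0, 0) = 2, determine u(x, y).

Substitute the ansatz u = A e^{x y} + B \sin{\left(y \right)} + C \sin{\left(x y \right)} into the left-hand side.
Derivatives of the ansatz:
  u_yy = A x^{2} e^{x y} - B \sin{\left(y \right)} - C x^{2} \sin{\left(x y \right)}
  u_x = A y e^{x y} + C y \cos{\left(x y \right)}
  u_xyy = A x^{2} y e^{x y} + 2 A x e^{x y} - C x^{2} y \cos{\left(x y \right)} - 2 C x \sin{\left(x y \right)}
  u_yyy = A x^{3} e^{x y} - B \cos{\left(y \right)} - C x^{3} \cos{\left(x y \right)}
Term by term:
  1/(x**2 + 1)·u_yy = \frac{A x^{2} e^{x y}}{x^{2} + 1} - \frac{B \sin{\left(y \right)}}{x^{2} + 1} - \frac{C x^{2} \sin{\left(x y \right)}}{x^{2} + 1}
  sin(x)·u_x = A y e^{x y} \sin{\left(x \right)} + C y \sin{\left(x \right)} \cos{\left(x y \right)}
  x**2·u_xyy = A x^{4} y e^{x y} + 2 A x^{3} e^{x y} - C x^{4} y \cos{\left(x y \right)} - 2 C x^{3} \sin{\left(x y \right)}
  cos(x)·u_yyy = A x^{3} e^{x y} \cos{\left(x \right)} - B \cos{\left(x \right)} \cos{\left(y \right)} - C x^{3} \cos{\left(x \right)} \cos{\left(x y \right)}
So the left-hand side equals
  A x^{4} y e^{x y} + A x^{3} e^{x y} \cos{\left(x \right)} + 2 A x^{3} e^{x y} + \frac{A x^{2} e^{x y}}{x^{2} + 1} + A y e^{x y} \sin{\left(x \right)} - B \cos{\left(x \right)} \cos{\left(y \right)} - \frac{B \sin{\left(y \right)}}{x^{2} + 1} - C x^{4} y \cos{\left(x y \right)} - 2 C x^{3} \sin{\left(x y \right)} - C x^{3} \cos{\left(x \right)} \cos{\left(x y \right)} - \frac{C x^{2} \sin{\left(x y \right)}}{x^{2} + 1} + C y \sin{\left(x \right)} \cos{\left(x y \right)}
This must equal f(x, y) identically; expanded, f = 2 x^{4} y e^{x y} - x^{4} y \cos{\left(x y \right)} + 2 x^{3} e^{x y} \cos{\left(x \right)} + 4 x^{3} e^{x y} - 2 x^{3} \sin{\left(x y \right)} - x^{3} \cos{\left(x \right)} \cos{\left(x y \right)} + \frac{2 x^{2} e^{x y}}{x^{2} + 1} - \frac{x^{2} \sin{\left(x y \right)}}{x^{2} + 1} + 2 y e^{x y} \sin{\left(x \right)} + y \sin{\left(x \right)} \cos{\left(x y \right)} + 2 \cos{\left(x \right)} \cos{\left(y \right)} + \frac{2 \sin{\left(y \right)}}{x^{2} + 1}.
Matching coefficients of the independent functions:
  [x^{3} e^{x y}]:  2 A = 4
  [x^{3} \sin{\left(x y \right)}]:  - 2 C = -2
  [\frac{\sin{\left(y \right)}}{x^{2} + 1}, \cos{\left(x \right)} \cos{\left(y \right)}]:  - B = 2
  [\frac{x^{2} e^{x y}}{x^{2} + 1}, x^{3} e^{x y} \cos{\left(x \right)}, x^{4} y e^{x y}, y e^{x y} \sin{\left(x \right)}]:  A = 2
  [\frac{x^{2} \sin{\left(x y \right)}}{x^{2} + 1}, x^{3} \cos{\left(x \right)} \cos{\left(x y \right)}, x^{4} y \cos{\left(x y \right)}]:  - C = -1
  [y \sin{\left(x \right)} \cos{\left(x y \right)}]:  C = 1
Solving: A = 2, B = -2, C = 1.
Check against the point condition:
  u(0, 0) = 2  ⟹  A = 2  ✓
Hence u(x, y) = 2 e^{x y} - 2 \sin{\left(y \right)} + \sin{\left(x y \right)}.

Answer: u(x, y) = 2 e^{x y} - 2 \sin{\left(y \right)} + \sin{\left(x y \right)}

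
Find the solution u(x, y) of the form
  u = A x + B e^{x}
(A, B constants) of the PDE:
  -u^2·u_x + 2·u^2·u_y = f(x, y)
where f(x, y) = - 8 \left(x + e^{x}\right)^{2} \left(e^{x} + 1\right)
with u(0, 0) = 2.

Substitute the ansatz u = A x + B e^{x} into the left-hand side.
Derivatives of the ansatz:
  u_x = A + B e^{x}
  u_y = 0
Term by term:
  -u^2·u_x = - A^{3} x^{2} - A^{2} B x^{2} e^{x} - 2 A^{2} B x e^{x} - 2 A B^{2} x e^{2 x} - A B^{2} e^{2 x} - B^{3} e^{3 x}
  2·u^2·u_y = 0
So the left-hand side equals
  - A^{3} x^{2} - A^{2} B x^{2} e^{x} - 2 A^{2} B x e^{x} - 2 A B^{2} x e^{2 x} - A B^{2} e^{2 x} - B^{3} e^{3 x}
This must equal f(x, y) identically; expanded, f = - 8 x^{2} e^{x} - 8 x^{2} - 16 x e^{2 x} - 16 x e^{x} - 8 e^{3 x} - 8 e^{2 x}.
Matching coefficients of the independent functions:
  [x^{2}]:  - A^{3} = -8
  [x e^{x}]:  - 2 A^{2} B = -16
  [x e^{2 x}]:  - 2 A B^{2} = -16
  [x^{2} e^{x}]:  - A^{2} B = -8
  [e^{2 x}]:  - A B^{2} = -8
  [e^{3 x}]:  - B^{3} = -8
Solving: A = 2, B = 2.
Check against the point condition:
  u(0, 0) = 2  ⟹  B = 2  ✓
Hence u(x, y) = 2 x + 2 e^{x}.

Answer: u(x, y) = 2 x + 2 e^{x}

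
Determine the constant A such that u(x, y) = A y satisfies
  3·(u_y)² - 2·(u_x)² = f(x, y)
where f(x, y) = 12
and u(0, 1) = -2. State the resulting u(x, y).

Answer: u(x, y) = - 2 y

Derivation:
Substitute the ansatz u = A y into the left-hand side.
Derivatives of the ansatz:
  u_y = A
  u_x = 0
Term by term:
  3·(u_y)² = 3 A^{2}
  -2·(u_x)² = 0
So the left-hand side equals
  3 A^{2}
This must equal f(x, y) = 12 identically.
Matching coefficients of the independent functions:
  [constant term]:  3 A^{2} = 12
These equations allow (A) = (-2) or (2).
Impose the point condition(s):
  u(0, 1) = -2  ⟹  A = -2
Only A = -2 satisfies everything.
Hence u(x, y) = - 2 y.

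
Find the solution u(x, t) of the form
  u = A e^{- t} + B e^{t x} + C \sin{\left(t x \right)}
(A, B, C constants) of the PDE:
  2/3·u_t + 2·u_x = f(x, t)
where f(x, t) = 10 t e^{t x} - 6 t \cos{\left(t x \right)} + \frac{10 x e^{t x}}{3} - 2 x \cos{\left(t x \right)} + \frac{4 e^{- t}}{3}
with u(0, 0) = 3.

Substitute the ansatz u = A e^{- t} + B e^{t x} + C \sin{\left(t x \right)} into the left-hand side.
Derivatives of the ansatz:
  u_t = - A e^{- t} + B x e^{t x} + C x \cos{\left(t x \right)}
  u_x = B t e^{t x} + C t \cos{\left(t x \right)}
Term by term:
  2/3·u_t = - \frac{2 A e^{- t}}{3} + \frac{2 B x e^{t x}}{3} + \frac{2 C x \cos{\left(t x \right)}}{3}
  2·u_x = 2 B t e^{t x} + 2 C t \cos{\left(t x \right)}
So the left-hand side equals
  - \frac{2 A e^{- t}}{3} + 2 B t e^{t x} + \frac{2 B x e^{t x}}{3} + 2 C t \cos{\left(t x \right)} + \frac{2 C x \cos{\left(t x \right)}}{3}
This must equal f(x, t) = 10 t e^{t x} - 6 t \cos{\left(t x \right)} + \frac{10 x e^{t x}}{3} - 2 x \cos{\left(t x \right)} + \frac{4 e^{- t}}{3} identically.
Matching coefficients of the independent functions:
  [t e^{t x}]:  2 B = 10
  [t \cos{\left(t x \right)}]:  2 C = -6
  [x e^{t x}]:  \frac{2 B}{3} = \frac{10}{3}
  [x \cos{\left(t x \right)}]:  \frac{2 C}{3} = -2
  [e^{- t}]:  - \frac{2 A}{3} = \frac{4}{3}
Solving: A = -2, B = 5, C = -3.
Check against the point condition:
  u(0, 0) = 3  ⟹  A + B = 3  ✓
Hence u(x, t) = 5 e^{t x} - 3 \sin{\left(t x \right)} - 2 e^{- t}.

Answer: u(x, t) = 5 e^{t x} - 3 \sin{\left(t x \right)} - 2 e^{- t}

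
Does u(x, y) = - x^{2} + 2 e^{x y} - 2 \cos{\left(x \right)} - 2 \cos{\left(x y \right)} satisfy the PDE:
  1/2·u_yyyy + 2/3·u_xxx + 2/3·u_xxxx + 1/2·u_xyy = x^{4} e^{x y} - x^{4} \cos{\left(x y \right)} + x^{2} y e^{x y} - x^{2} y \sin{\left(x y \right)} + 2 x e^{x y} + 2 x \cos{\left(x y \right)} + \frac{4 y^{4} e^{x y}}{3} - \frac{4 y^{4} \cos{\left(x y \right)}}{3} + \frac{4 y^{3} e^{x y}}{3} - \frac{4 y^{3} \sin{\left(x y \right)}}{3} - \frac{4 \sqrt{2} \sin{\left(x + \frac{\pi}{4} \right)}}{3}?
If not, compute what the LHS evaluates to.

Evaluate each term of the left-hand side for u = - x^{2} + 2 e^{x y} - 2 \cos{\left(x \right)} - 2 \cos{\left(x y \right)}.
Derivatives:
  u_yyyy = 2 x^{4} e^{x y} - 2 x^{4} \cos{\left(x y \right)}
  u_xxx = 2 y^{3} e^{x y} - 2 y^{3} \sin{\left(x y \right)} - 2 \sin{\left(x \right)}
  u_xxxx = 2 y^{4} e^{x y} - 2 y^{4} \cos{\left(x y \right)} - 2 \cos{\left(x \right)}
  u_xyy = 2 x^{2} y e^{x y} - 2 x^{2} y \sin{\left(x y \right)} + 4 x e^{x y} + 4 x \cos{\left(x y \right)}
Terms:
  1/2·u_yyyy = x^{4} \left(e^{x y} - \cos{\left(x y \right)}\right)
  2/3·u_xxx = \frac{4 y^{3} e^{x y}}{3} - \frac{4 y^{3} \sin{\left(x y \right)}}{3} - \frac{4 \sin{\left(x \right)}}{3}
  2/3·u_xxxx = \frac{4 y^{4} e^{x y}}{3} - \frac{4 y^{4} \cos{\left(x y \right)}}{3} - \frac{4 \cos{\left(x \right)}}{3}
  1/2·u_xyy = x \left(x y e^{x y} - x y \sin{\left(x y \right)} + 2 e^{x y} + 2 \cos{\left(x y \right)}\right)
Sum: LHS = x^{4} e^{x y} - x^{4} \cos{\left(x y \right)} + x^{2} y e^{x y} - x^{2} y \sin{\left(x y \right)} + 2 x e^{x y} + 2 x \cos{\left(x y \right)} + \frac{4 y^{4} e^{x y}}{3} - \frac{4 y^{4} \cos{\left(x y \right)}}{3} + \frac{4 y^{3} e^{x y}}{3} - \frac{4 y^{3} \sin{\left(x y \right)}}{3} - \frac{4 \sqrt{2} \sin{\left(x + \frac{\pi}{4} \right)}}{3}
This is exactly the given right-hand side, so u is a solution.

Answer: Yes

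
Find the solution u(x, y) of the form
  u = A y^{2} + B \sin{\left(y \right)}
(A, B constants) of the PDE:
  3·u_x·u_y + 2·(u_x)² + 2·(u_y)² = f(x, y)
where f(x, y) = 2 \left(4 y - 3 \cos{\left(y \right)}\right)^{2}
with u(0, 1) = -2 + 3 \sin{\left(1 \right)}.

Substitute the ansatz u = A y^{2} + B \sin{\left(y \right)} into the left-hand side.
Derivatives of the ansatz:
  u_x = 0
  u_y = 2 A y + B \cos{\left(y \right)}
Term by term:
  3·u_x·u_y = 0
  2·(u_x)² = 0
  2·(u_y)² = 8 A^{2} y^{2} + 8 A B y \cos{\left(y \right)} + 2 B^{2} \cos^{2}{\left(y \right)}
So the left-hand side equals
  8 A^{2} y^{2} + 8 A B y \cos{\left(y \right)} + 2 B^{2} \cos^{2}{\left(y \right)}
This must equal f(x, y) identically; expanded, f = 32 y^{2} - 48 y \cos{\left(y \right)} + 18 \cos^{2}{\left(y \right)}.
Matching coefficients of the independent functions:
  [y^{2}]:  8 A^{2} = 32
  [y \cos{\left(y \right)}]:  8 A B = -48
  [\cos^{2}{\left(y \right)}]:  2 B^{2} = 18
These equations allow (A, B) = (-2, 3) or (2, -3).
Impose the point condition(s):
  u(0, 1) = -2 + 3 \sin{\left(1 \right)}  ⟹  A + B \sin{\left(1 \right)} = -2 + 3 \sin{\left(1 \right)}
Only A = -2, B = 3 satisfies everything.
Hence u(x, y) = - 2 y^{2} + 3 \sin{\left(y \right)}.

Answer: u(x, y) = - 2 y^{2} + 3 \sin{\left(y \right)}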